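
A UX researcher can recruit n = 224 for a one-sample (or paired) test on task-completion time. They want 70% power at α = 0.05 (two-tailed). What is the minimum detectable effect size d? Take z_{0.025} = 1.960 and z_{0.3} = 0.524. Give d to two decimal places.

For a single sample (or paired design) of n = 224: d_min = (z_{α/2} + z_β)/√n.
z-sum = 1.960 + 0.524 = 2.484.
d_min = 2.484 / √224 = 2.484 / 14.967 = 0.166.

d_min ≈ 0.17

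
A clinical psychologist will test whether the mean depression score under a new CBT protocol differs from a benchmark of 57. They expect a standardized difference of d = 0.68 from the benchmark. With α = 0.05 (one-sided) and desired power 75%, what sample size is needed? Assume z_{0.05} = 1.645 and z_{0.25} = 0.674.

For a one-sample test: n = ((z_{α} + z_β) / d)².
z_{α} + z_β = 1.645 + 0.674 = 2.319.
n = (2.319 / 0.68)² = 3.410² = 11.63.
Round up.

n = 12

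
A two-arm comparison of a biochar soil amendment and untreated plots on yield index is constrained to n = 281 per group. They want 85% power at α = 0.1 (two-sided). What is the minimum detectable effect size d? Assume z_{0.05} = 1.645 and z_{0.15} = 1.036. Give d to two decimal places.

d_min ≈ 0.23

For two independent groups of n = 281 each: d_min = (z_{α/2} + z_β)·√(2/n).
z-sum = 1.645 + 1.036 = 2.681.
d_min = 2.681 × √(2/281) = 2.681 × 0.0844 = 0.226.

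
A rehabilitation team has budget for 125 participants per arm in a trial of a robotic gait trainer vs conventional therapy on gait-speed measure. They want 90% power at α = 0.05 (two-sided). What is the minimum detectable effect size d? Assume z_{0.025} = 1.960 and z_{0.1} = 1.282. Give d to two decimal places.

d_min ≈ 0.41

For two independent groups of n = 125 each: d_min = (z_{α/2} + z_β)·√(2/n).
z-sum = 1.960 + 1.282 = 3.242.
d_min = 3.242 × √(2/125) = 3.242 × 0.1265 = 0.410.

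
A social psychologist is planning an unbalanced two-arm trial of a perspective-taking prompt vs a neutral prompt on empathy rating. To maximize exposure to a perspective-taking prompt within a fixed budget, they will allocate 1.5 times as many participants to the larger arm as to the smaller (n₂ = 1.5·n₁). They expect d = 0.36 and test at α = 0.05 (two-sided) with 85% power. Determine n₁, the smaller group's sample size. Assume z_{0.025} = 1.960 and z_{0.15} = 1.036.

With allocation ratio k = n₂/n₁ = 1.5, Var(x̄₁−x̄₂) = σ²(1/n₁ + 1/(k·n₁)) = σ²·(k+1)/(k·n₁).
So n₁ = (1 + 1/k)·((z_{α/2} + z_β)/d)² = 1.667 × (2.996/0.36)².
n₁ = 1.667 × 69.26 = 115.4.
Round up: n₁ = 116, giving n₂ = 1.5 × 116 = 174.

n₁ = 116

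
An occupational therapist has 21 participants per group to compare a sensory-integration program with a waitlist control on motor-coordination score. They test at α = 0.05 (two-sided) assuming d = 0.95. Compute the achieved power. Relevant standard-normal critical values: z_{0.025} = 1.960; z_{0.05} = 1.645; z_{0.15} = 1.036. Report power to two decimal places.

power ≈ 0.87

For two equal groups, power = Φ(d·√(n/2) − z_{α/2}).
d·√(n/2) = 0.95 × √(21/2) = 0.95 × 3.240 = 3.078.
z_β = 3.078 − 1.960 = 1.118.
Power = Φ(1.118) = 0.868.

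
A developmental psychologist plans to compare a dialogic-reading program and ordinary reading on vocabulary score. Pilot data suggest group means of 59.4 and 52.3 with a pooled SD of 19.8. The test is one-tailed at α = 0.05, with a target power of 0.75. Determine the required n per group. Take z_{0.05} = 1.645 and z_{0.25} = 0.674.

n = 84 per group

Cohen's d = |M₁ − M₂| / SD_pooled = |59.4 − 52.3| / 19.8 = 7.1 / 19.8 = 0.359.
For two independent groups with equal n: n = 2·((z_{α} + z_β) / d)².
z_{α} + z_β = 1.645 + 0.674 = 2.319.
n = 2 × (2.319 / 0.359)² = 2 × 6.460² = 2 × 41.73 = 83.5.
Round up to the next whole participant.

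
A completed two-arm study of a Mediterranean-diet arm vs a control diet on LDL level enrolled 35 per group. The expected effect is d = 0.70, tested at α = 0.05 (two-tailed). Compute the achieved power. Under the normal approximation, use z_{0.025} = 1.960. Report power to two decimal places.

power ≈ 0.83

For two equal groups, power = Φ(d·√(n/2) − z_{α/2}).
d·√(n/2) = 0.70 × √(35/2) = 0.70 × 4.183 = 2.928.
z_β = 2.928 − 1.960 = 0.968.
Power = Φ(0.968) = 0.834.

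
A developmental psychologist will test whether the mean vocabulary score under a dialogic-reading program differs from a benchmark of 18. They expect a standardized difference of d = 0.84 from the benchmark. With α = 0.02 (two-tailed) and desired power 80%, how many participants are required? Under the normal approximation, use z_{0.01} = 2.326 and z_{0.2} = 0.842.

For a one-sample test: n = ((z_{α/2} + z_β) / d)².
z_{α/2} + z_β = 2.326 + 0.842 = 3.168.
n = (3.168 / 0.84)² = 3.771² = 14.22.
Round up.

n = 15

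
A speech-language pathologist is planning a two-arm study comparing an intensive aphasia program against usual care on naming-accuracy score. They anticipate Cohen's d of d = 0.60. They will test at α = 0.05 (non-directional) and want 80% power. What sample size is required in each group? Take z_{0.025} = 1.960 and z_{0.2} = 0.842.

For two independent groups with equal n: n = 2·((z_{α/2} + z_β) / d)².
z_{α/2} + z_β = 1.960 + 0.842 = 2.802.
n = 2 × (2.802 / 0.60)² = 2 × 4.670² = 2 × 21.81 = 43.6.
Round up to the next whole participant.

n = 44 per group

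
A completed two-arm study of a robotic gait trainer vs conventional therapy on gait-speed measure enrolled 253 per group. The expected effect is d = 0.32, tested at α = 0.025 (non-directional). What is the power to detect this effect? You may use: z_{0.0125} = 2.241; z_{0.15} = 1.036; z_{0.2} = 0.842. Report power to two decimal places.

power ≈ 0.91

For two equal groups, power = Φ(d·√(n/2) − z_{α/2}).
d·√(n/2) = 0.32 × √(253/2) = 0.32 × 11.247 = 3.599.
z_β = 3.599 − 2.241 = 1.358.
Power = Φ(1.358) = 0.913.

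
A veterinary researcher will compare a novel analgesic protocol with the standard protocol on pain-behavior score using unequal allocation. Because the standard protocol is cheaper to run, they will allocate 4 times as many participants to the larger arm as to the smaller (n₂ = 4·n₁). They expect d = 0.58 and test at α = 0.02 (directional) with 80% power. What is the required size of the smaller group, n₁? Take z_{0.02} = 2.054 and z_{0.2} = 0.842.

With allocation ratio k = n₂/n₁ = 4, Var(x̄₁−x̄₂) = σ²(1/n₁ + 1/(k·n₁)) = σ²·(k+1)/(k·n₁).
So n₁ = (1 + 1/k)·((z_{α} + z_β)/d)² = 1.250 × (2.896/0.58)².
n₁ = 1.250 × 24.93 = 31.2.
Round up: n₁ = 32, giving n₂ = 4 × 32 = 128.

n₁ = 32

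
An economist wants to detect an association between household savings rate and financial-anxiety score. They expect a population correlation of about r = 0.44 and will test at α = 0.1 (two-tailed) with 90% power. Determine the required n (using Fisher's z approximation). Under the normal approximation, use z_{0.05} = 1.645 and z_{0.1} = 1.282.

n = 42

Fisher's z: C = ½·ln((1+r)/(1−r)) = ½·ln(2.5714) = 0.4722.
n = ((z_{α/2} + z_β)/C)² + 3.
(1.645 + 1.282) / 0.4722 = 2.927 / 0.4722 = 6.199.
n = 6.199² + 3 = 38.42 + 3 = 41.4.
Round up.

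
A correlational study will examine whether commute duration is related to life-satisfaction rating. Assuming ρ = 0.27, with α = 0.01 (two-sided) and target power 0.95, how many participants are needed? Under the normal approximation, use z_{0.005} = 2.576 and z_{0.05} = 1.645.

n = 236

Fisher's z: C = ½·ln((1+r)/(1−r)) = ½·ln(1.7397) = 0.2769.
n = ((z_{α/2} + z_β)/C)² + 3.
(2.576 + 1.645) / 0.2769 = 4.221 / 0.2769 = 15.244.
n = 15.244² + 3 = 232.37 + 3 = 235.4.
Round up.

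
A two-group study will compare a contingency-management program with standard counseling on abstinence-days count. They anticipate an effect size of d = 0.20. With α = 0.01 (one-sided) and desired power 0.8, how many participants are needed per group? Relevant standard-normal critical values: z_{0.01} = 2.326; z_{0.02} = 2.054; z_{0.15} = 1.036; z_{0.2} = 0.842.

n = 502 per group

For two independent groups with equal n: n = 2·((z_{α} + z_β) / d)².
z_{α} + z_β = 2.326 + 0.842 = 3.168.
n = 2 × (3.168 / 0.20)² = 2 × 15.840² = 2 × 250.91 = 501.8.
Round up to the next whole participant.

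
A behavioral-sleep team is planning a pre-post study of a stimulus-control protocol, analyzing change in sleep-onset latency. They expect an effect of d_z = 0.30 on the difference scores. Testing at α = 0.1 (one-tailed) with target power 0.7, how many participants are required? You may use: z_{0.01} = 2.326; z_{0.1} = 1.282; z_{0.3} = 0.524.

n = 37 pairs

For a paired (one-sample on differences) test: n = ((z_{α} + z_β) / d)².
z_{α} + z_β = 1.282 + 0.524 = 1.806.
n = (1.806 / 0.30)² = 6.020² = 36.24.
Round up.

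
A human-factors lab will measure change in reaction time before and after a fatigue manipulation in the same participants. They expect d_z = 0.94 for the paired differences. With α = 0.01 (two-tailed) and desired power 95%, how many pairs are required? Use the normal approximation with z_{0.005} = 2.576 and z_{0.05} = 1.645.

For a paired (one-sample on differences) test: n = ((z_{α/2} + z_β) / d)².
z_{α/2} + z_β = 2.576 + 1.645 = 4.221.
n = (4.221 / 0.94)² = 4.490² = 20.16.
Round up.

n = 21 pairs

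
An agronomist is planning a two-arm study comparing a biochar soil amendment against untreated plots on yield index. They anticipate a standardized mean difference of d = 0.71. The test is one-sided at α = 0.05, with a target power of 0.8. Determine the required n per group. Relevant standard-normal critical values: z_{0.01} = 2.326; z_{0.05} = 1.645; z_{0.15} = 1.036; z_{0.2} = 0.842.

For two independent groups with equal n: n = 2·((z_{α} + z_β) / d)².
z_{α} + z_β = 1.645 + 0.842 = 2.487.
n = 2 × (2.487 / 0.71)² = 2 × 3.503² = 2 × 12.27 = 24.5.
Round up to the next whole participant.

n = 25 per group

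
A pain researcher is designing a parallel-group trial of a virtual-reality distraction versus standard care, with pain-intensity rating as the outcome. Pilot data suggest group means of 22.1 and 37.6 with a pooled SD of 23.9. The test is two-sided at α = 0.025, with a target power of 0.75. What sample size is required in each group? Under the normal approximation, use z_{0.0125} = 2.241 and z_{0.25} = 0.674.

Cohen's d = |M₁ − M₂| / SD_pooled = |22.1 − 37.6| / 23.9 = 15.5 / 23.9 = 0.649.
For two independent groups with equal n: n = 2·((z_{α/2} + z_β) / d)².
z_{α/2} + z_β = 2.241 + 0.674 = 2.915.
n = 2 × (2.915 / 0.649)² = 2 × 4.492² = 2 × 20.17 = 40.3.
Round up to the next whole participant.

n = 41 per group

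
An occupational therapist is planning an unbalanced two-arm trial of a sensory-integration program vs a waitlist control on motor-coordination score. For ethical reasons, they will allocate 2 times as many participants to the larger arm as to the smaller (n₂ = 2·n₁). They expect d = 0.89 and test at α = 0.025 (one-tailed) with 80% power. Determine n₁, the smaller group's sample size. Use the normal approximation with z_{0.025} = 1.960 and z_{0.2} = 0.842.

With allocation ratio k = n₂/n₁ = 2, Var(x̄₁−x̄₂) = σ²(1/n₁ + 1/(k·n₁)) = σ²·(k+1)/(k·n₁).
So n₁ = (1 + 1/k)·((z_{α} + z_β)/d)² = 1.500 × (2.802/0.89)².
n₁ = 1.500 × 9.91 = 14.9.
Round up: n₁ = 15, giving n₂ = 2 × 15 = 30.

n₁ = 15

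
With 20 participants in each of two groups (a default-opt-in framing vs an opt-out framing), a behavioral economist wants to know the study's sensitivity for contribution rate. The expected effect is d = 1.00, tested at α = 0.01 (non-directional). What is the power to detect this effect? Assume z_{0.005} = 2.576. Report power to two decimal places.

For two equal groups, power = Φ(d·√(n/2) − z_{α/2}).
d·√(n/2) = 1.00 × √(20/2) = 1.00 × 3.162 = 3.162.
z_β = 3.162 − 2.576 = 0.586.
Power = Φ(0.586) = 0.721.

power ≈ 0.72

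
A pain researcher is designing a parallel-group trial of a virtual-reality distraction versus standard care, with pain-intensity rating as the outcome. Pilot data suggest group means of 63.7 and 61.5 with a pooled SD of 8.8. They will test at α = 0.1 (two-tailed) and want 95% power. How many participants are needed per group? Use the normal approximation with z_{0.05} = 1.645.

n = 347 per group

Cohen's d = |M₁ − M₂| / SD_pooled = |63.7 − 61.5| / 8.8 = 2.2 / 8.8 = 0.250.
For two independent groups with equal n: n = 2·((z_{α/2} + z_β) / d)².
z_{α/2} + z_β = 1.645 + 1.645 = 3.290.
n = 2 × (3.290 / 0.250)² = 2 × 13.160² = 2 × 173.19 = 346.4.
Round up to the next whole participant.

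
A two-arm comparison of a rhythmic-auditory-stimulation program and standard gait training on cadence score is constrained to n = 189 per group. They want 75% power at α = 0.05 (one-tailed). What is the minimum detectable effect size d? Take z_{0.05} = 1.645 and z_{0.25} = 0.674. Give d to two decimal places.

d_min ≈ 0.24

For two independent groups of n = 189 each: d_min = (z_{α} + z_β)·√(2/n).
z-sum = 1.645 + 0.674 = 2.319.
d_min = 2.319 × √(2/189) = 2.319 × 0.1029 = 0.239.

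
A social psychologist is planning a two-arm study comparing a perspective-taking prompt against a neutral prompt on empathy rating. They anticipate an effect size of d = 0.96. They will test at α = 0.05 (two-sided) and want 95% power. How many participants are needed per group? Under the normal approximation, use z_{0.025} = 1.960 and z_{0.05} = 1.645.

n = 29 per group

For two independent groups with equal n: n = 2·((z_{α/2} + z_β) / d)².
z_{α/2} + z_β = 1.960 + 1.645 = 3.605.
n = 2 × (3.605 / 0.96)² = 2 × 3.755² = 2 × 14.10 = 28.2.
Round up to the next whole participant.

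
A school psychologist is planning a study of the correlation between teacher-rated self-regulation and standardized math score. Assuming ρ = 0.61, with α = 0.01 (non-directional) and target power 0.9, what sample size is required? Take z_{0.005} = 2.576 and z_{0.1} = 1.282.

Fisher's z: C = ½·ln((1+r)/(1−r)) = ½·ln(4.1282) = 0.7089.
n = ((z_{α/2} + z_β)/C)² + 3.
(2.576 + 1.282) / 0.7089 = 3.858 / 0.7089 = 5.442.
n = 5.442² + 3 = 29.62 + 3 = 32.6.
Round up.

n = 33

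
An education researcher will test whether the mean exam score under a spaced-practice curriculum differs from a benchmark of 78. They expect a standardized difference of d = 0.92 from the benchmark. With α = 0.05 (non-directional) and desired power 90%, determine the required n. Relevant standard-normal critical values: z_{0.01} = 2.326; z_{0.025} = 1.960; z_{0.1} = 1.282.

n = 13

For a one-sample test: n = ((z_{α/2} + z_β) / d)².
z_{α/2} + z_β = 1.960 + 1.282 = 3.242.
n = (3.242 / 0.92)² = 3.524² = 12.42.
Round up.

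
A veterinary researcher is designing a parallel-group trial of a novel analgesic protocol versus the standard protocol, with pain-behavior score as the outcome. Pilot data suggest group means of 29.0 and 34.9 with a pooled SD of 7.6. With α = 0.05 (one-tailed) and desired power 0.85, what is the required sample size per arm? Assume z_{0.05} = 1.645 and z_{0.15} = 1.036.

n = 24 per group

Cohen's d = |M₁ − M₂| / SD_pooled = |29.0 − 34.9| / 7.6 = 5.9 / 7.6 = 0.776.
For two independent groups with equal n: n = 2·((z_{α} + z_β) / d)².
z_{α} + z_β = 1.645 + 1.036 = 2.681.
n = 2 × (2.681 / 0.776)² = 2 × 3.455² = 2 × 11.94 = 23.9.
Round up to the next whole participant.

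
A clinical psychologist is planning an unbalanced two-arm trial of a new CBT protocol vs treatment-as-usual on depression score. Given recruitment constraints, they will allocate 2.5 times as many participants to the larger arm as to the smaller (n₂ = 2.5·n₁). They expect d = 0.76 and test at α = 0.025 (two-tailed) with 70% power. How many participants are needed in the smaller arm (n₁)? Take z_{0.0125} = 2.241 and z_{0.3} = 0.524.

With allocation ratio k = n₂/n₁ = 2.5, Var(x̄₁−x̄₂) = σ²(1/n₁ + 1/(k·n₁)) = σ²·(k+1)/(k·n₁).
So n₁ = (1 + 1/k)·((z_{α/2} + z_β)/d)² = 1.400 × (2.765/0.76)².
n₁ = 1.400 × 13.24 = 18.5.
Round up: n₁ = 19, giving n₂ = ⌈2.5 × 19⌉ = ⌈47.5⌉ = 48.

n₁ = 19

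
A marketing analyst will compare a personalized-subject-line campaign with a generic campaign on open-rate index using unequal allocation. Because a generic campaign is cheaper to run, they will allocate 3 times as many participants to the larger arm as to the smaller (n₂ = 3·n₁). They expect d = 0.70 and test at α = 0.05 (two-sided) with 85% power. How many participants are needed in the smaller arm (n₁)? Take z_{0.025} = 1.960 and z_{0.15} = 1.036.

With allocation ratio k = n₂/n₁ = 3, Var(x̄₁−x̄₂) = σ²(1/n₁ + 1/(k·n₁)) = σ²·(k+1)/(k·n₁).
So n₁ = (1 + 1/k)·((z_{α/2} + z_β)/d)² = 1.333 × (2.996/0.70)².
n₁ = 1.333 × 18.32 = 24.4.
Round up: n₁ = 25, giving n₂ = 3 × 25 = 75.

n₁ = 25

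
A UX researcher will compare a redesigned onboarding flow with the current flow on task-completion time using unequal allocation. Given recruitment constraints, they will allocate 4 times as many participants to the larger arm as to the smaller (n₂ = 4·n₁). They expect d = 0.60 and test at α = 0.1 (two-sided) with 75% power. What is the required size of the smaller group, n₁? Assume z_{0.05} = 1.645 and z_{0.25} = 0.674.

With allocation ratio k = n₂/n₁ = 4, Var(x̄₁−x̄₂) = σ²(1/n₁ + 1/(k·n₁)) = σ²·(k+1)/(k·n₁).
So n₁ = (1 + 1/k)·((z_{α/2} + z_β)/d)² = 1.250 × (2.319/0.60)².
n₁ = 1.250 × 14.94 = 18.7.
Round up: n₁ = 19, giving n₂ = 4 × 19 = 76.

n₁ = 19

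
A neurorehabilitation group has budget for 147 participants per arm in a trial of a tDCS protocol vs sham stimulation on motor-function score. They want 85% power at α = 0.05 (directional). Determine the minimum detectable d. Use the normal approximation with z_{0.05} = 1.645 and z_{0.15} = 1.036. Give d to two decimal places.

d_min ≈ 0.31

For two independent groups of n = 147 each: d_min = (z_{α} + z_β)·√(2/n).
z-sum = 1.645 + 1.036 = 2.681.
d_min = 2.681 × √(2/147) = 2.681 × 0.1166 = 0.313.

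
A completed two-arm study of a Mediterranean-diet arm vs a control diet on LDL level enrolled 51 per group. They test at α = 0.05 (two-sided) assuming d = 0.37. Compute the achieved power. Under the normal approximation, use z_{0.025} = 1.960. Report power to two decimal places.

For two equal groups, power = Φ(d·√(n/2) − z_{α/2}).
d·√(n/2) = 0.37 × √(51/2) = 0.37 × 5.050 = 1.868.
z_β = 1.868 − 1.960 = -0.092.
Power = Φ(-0.092) = 0.464.

power ≈ 0.46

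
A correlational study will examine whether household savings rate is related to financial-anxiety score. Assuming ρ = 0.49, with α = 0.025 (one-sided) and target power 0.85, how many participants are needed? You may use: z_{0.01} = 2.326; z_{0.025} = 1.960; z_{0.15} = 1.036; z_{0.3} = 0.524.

n = 35

Fisher's z: C = ½·ln((1+r)/(1−r)) = ½·ln(2.9216) = 0.5361.
n = ((z_{α} + z_β)/C)² + 3.
(1.960 + 1.036) / 0.5361 = 2.996 / 0.5361 = 5.589.
n = 5.589² + 3 = 31.23 + 3 = 34.2.
Round up.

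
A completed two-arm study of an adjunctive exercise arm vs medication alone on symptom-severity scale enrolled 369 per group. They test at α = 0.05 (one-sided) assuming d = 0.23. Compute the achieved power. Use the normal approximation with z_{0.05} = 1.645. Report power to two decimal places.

power ≈ 0.93

For two equal groups, power = Φ(d·√(n/2) − z_{α}).
d·√(n/2) = 0.23 × √(369/2) = 0.23 × 13.583 = 3.124.
z_β = 3.124 − 1.645 = 1.479.
Power = Φ(1.479) = 0.930.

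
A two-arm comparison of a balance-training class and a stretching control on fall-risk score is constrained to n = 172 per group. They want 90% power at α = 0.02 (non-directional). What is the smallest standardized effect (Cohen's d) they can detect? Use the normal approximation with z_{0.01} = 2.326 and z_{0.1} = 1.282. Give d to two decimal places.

For two independent groups of n = 172 each: d_min = (z_{α/2} + z_β)·√(2/n).
z-sum = 2.326 + 1.282 = 3.608.
d_min = 3.608 × √(2/172) = 3.608 × 0.1078 = 0.389.

d_min ≈ 0.39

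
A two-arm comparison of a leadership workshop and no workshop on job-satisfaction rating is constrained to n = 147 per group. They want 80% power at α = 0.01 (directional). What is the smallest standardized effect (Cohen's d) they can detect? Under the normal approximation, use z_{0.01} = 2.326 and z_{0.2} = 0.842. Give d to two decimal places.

d_min ≈ 0.37

For two independent groups of n = 147 each: d_min = (z_{α} + z_β)·√(2/n).
z-sum = 2.326 + 0.842 = 3.168.
d_min = 3.168 × √(2/147) = 3.168 × 0.1166 = 0.370.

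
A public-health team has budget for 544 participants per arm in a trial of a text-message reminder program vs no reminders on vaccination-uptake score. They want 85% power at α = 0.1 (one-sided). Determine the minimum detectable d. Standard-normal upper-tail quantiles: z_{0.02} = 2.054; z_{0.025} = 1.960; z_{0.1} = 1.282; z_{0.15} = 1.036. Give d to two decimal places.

d_min ≈ 0.14

For two independent groups of n = 544 each: d_min = (z_{α} + z_β)·√(2/n).
z-sum = 1.282 + 1.036 = 2.318.
d_min = 2.318 × √(2/544) = 2.318 × 0.0606 = 0.141.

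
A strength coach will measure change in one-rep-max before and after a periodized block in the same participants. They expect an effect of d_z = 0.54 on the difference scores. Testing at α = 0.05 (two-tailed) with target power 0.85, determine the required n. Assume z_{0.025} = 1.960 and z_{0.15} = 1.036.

For a paired (one-sample on differences) test: n = ((z_{α/2} + z_β) / d)².
z_{α/2} + z_β = 1.960 + 1.036 = 2.996.
n = (2.996 / 0.54)² = 5.548² = 30.78.
Round up.

n = 31 pairs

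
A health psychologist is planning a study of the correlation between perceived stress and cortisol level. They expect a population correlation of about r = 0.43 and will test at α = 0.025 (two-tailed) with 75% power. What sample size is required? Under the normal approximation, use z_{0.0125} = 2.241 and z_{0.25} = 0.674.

Fisher's z: C = ½·ln((1+r)/(1−r)) = ½·ln(2.5088) = 0.4599.
n = ((z_{α/2} + z_β)/C)² + 3.
(2.241 + 0.674) / 0.4599 = 2.915 / 0.4599 = 6.338.
n = 6.338² + 3 = 40.17 + 3 = 43.2.
Round up.

n = 44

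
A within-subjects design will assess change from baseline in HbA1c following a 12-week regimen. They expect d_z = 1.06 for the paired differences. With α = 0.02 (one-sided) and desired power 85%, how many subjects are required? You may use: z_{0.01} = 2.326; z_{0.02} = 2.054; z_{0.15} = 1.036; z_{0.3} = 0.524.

For a paired (one-sample on differences) test: n = ((z_{α} + z_β) / d)².
z_{α} + z_β = 2.054 + 1.036 = 3.090.
n = (3.090 / 1.06)² = 2.915² = 8.50.
Round up.

n = 9 pairs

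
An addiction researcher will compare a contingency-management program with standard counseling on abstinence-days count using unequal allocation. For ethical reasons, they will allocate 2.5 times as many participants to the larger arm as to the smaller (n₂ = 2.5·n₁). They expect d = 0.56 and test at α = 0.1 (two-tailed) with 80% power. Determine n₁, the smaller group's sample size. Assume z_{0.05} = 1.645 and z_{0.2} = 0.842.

With allocation ratio k = n₂/n₁ = 2.5, Var(x̄₁−x̄₂) = σ²(1/n₁ + 1/(k·n₁)) = σ²·(k+1)/(k·n₁).
So n₁ = (1 + 1/k)·((z_{α/2} + z_β)/d)² = 1.400 × (2.487/0.56)².
n₁ = 1.400 × 19.72 = 27.6.
Round up: n₁ = 28, giving n₂ = 2.5 × 28 = 70.

n₁ = 28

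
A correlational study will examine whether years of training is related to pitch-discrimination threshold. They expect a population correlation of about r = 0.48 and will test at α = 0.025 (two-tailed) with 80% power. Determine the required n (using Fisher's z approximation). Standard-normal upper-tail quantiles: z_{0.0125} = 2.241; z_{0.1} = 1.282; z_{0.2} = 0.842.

Fisher's z: C = ½·ln((1+r)/(1−r)) = ½·ln(2.8462) = 0.5230.
n = ((z_{α/2} + z_β)/C)² + 3.
(2.241 + 0.842) / 0.5230 = 3.083 / 0.5230 = 5.895.
n = 5.895² + 3 = 34.75 + 3 = 37.7.
Round up.

n = 38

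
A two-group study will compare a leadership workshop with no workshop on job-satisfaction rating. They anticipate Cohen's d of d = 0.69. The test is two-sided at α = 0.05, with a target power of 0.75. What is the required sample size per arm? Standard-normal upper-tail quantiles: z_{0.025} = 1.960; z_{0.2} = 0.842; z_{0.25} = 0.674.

n = 30 per group

For two independent groups with equal n: n = 2·((z_{α/2} + z_β) / d)².
z_{α/2} + z_β = 1.960 + 0.674 = 2.634.
n = 2 × (2.634 / 0.69)² = 2 × 3.817² = 2 × 14.57 = 29.1.
Round up to the next whole participant.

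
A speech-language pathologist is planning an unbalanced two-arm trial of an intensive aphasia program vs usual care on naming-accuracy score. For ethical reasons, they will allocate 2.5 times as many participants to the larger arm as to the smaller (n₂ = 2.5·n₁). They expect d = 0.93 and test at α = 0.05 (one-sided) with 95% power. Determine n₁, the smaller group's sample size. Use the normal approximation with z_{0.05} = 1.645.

n₁ = 18

With allocation ratio k = n₂/n₁ = 2.5, Var(x̄₁−x̄₂) = σ²(1/n₁ + 1/(k·n₁)) = σ²·(k+1)/(k·n₁).
So n₁ = (1 + 1/k)·((z_{α} + z_β)/d)² = 1.400 × (3.290/0.93)².
n₁ = 1.400 × 12.51 = 17.5.
Round up: n₁ = 18, giving n₂ = 2.5 × 18 = 45.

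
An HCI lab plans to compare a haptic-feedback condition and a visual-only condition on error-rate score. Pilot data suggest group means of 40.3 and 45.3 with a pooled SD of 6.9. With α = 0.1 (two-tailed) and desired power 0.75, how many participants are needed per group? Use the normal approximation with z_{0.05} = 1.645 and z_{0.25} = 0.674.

n = 21 per group

Cohen's d = |M₁ − M₂| / SD_pooled = |40.3 − 45.3| / 6.9 = 5.0 / 6.9 = 0.725.
For two independent groups with equal n: n = 2·((z_{α/2} + z_β) / d)².
z_{α/2} + z_β = 1.645 + 0.674 = 2.319.
n = 2 × (2.319 / 0.725)² = 2 × 3.199² = 2 × 10.23 = 20.5.
Round up to the next whole participant.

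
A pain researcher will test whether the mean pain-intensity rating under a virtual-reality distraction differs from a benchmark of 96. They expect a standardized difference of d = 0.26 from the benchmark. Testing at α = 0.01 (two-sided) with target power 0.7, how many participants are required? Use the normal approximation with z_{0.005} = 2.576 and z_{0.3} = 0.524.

n = 143

For a one-sample test: n = ((z_{α/2} + z_β) / d)².
z_{α/2} + z_β = 2.576 + 0.524 = 3.100.
n = (3.100 / 0.26)² = 11.923² = 142.16.
Round up.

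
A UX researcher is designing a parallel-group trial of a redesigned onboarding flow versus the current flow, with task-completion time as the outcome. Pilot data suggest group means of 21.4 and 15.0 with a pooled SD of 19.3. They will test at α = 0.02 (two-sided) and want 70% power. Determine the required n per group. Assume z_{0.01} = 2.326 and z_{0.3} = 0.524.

Cohen's d = |M₁ − M₂| / SD_pooled = |21.4 − 15.0| / 19.3 = 6.4 / 19.3 = 0.332.
For two independent groups with equal n: n = 2·((z_{α/2} + z_β) / d)².
z_{α/2} + z_β = 2.326 + 0.524 = 2.850.
n = 2 × (2.850 / 0.332)² = 2 × 8.584² = 2 × 73.69 = 147.4.
Round up to the next whole participant.

n = 148 per group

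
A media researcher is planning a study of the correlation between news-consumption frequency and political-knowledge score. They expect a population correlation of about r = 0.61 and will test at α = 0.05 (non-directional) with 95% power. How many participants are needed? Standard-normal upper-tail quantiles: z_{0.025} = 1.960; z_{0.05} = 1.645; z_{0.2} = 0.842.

n = 29

Fisher's z: C = ½·ln((1+r)/(1−r)) = ½·ln(4.1282) = 0.7089.
n = ((z_{α/2} + z_β)/C)² + 3.
(1.960 + 1.645) / 0.7089 = 3.605 / 0.7089 = 5.085.
n = 5.085² + 3 = 25.86 + 3 = 28.9.
Round up.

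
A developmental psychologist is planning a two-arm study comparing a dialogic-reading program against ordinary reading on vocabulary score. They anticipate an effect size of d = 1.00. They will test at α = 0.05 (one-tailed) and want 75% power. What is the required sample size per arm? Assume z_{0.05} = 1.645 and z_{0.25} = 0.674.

For two independent groups with equal n: n = 2·((z_{α} + z_β) / d)².
z_{α} + z_β = 1.645 + 0.674 = 2.319.
n = 2 × (2.319 / 1.00)² = 2 × 2.319² = 2 × 5.38 = 10.8.
Round up to the next whole participant.

n = 11 per group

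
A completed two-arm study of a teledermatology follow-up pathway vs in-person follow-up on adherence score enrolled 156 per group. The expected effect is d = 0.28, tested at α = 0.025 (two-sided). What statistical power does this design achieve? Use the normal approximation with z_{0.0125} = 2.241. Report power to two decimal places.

For two equal groups, power = Φ(d·√(n/2) − z_{α/2}).
d·√(n/2) = 0.28 × √(156/2) = 0.28 × 8.832 = 2.473.
z_β = 2.473 − 2.241 = 0.232.
Power = Φ(0.232) = 0.592.

power ≈ 0.59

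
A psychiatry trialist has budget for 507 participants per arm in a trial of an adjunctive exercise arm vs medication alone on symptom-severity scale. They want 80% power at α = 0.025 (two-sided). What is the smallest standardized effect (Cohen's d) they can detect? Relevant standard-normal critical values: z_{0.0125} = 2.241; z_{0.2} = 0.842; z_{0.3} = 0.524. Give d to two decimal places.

d_min ≈ 0.19

For two independent groups of n = 507 each: d_min = (z_{α/2} + z_β)·√(2/n).
z-sum = 2.241 + 0.842 = 3.083.
d_min = 3.083 × √(2/507) = 3.083 × 0.0628 = 0.194.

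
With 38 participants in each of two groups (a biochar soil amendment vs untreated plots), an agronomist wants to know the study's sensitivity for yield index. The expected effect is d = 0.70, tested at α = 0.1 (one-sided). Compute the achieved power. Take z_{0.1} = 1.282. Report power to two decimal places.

For two equal groups, power = Φ(d·√(n/2) − z_{α}).
d·√(n/2) = 0.70 × √(38/2) = 0.70 × 4.359 = 3.051.
z_β = 3.051 − 1.282 = 1.769.
Power = Φ(1.769) = 0.962.

power ≈ 0.96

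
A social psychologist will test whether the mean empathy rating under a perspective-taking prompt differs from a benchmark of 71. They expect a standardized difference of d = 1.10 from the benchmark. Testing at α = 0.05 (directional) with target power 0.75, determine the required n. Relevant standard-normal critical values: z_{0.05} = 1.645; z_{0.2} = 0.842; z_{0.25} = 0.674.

For a one-sample test: n = ((z_{α} + z_β) / d)².
z_{α} + z_β = 1.645 + 0.674 = 2.319.
n = (2.319 / 1.10)² = 2.108² = 4.44.
Round up.

n = 5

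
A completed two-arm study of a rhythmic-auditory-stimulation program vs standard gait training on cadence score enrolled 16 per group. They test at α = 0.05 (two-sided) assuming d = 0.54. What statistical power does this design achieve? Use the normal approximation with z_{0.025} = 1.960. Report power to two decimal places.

power ≈ 0.33

For two equal groups, power = Φ(d·√(n/2) − z_{α/2}).
d·√(n/2) = 0.54 × √(16/2) = 0.54 × 2.828 = 1.527.
z_β = 1.527 − 1.960 = -0.433.
Power = Φ(-0.433) = 0.333.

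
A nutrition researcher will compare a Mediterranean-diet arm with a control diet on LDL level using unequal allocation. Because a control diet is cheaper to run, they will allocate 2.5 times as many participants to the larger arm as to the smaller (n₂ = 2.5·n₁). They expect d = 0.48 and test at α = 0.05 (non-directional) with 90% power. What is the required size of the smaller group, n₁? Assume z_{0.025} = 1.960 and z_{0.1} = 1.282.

With allocation ratio k = n₂/n₁ = 2.5, Var(x̄₁−x̄₂) = σ²(1/n₁ + 1/(k·n₁)) = σ²·(k+1)/(k·n₁).
So n₁ = (1 + 1/k)·((z_{α/2} + z_β)/d)² = 1.400 × (3.242/0.48)².
n₁ = 1.400 × 45.62 = 63.9.
Round up: n₁ = 64, giving n₂ = 2.5 × 64 = 160.

n₁ = 64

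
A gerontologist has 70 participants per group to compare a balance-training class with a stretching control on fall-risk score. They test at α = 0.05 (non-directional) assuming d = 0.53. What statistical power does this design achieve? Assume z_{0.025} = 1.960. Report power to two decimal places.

For two equal groups, power = Φ(d·√(n/2) − z_{α/2}).
d·√(n/2) = 0.53 × √(70/2) = 0.53 × 5.916 = 3.136.
z_β = 3.136 − 1.960 = 1.176.
Power = Φ(1.176) = 0.880.

power ≈ 0.88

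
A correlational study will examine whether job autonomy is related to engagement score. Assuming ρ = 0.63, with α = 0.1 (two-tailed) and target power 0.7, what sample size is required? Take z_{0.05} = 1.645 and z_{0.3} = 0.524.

n = 12

Fisher's z: C = ½·ln((1+r)/(1−r)) = ½·ln(4.4054) = 0.7414.
n = ((z_{α/2} + z_β)/C)² + 3.
(1.645 + 0.524) / 0.7414 = 2.169 / 0.7414 = 2.926.
n = 2.926² + 3 = 8.56 + 3 = 11.6.
Round up.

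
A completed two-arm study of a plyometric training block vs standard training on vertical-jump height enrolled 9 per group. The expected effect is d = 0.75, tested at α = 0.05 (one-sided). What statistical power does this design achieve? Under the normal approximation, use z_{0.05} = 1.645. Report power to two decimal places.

power ≈ 0.48

For two equal groups, power = Φ(d·√(n/2) − z_{α}).
d·√(n/2) = 0.75 × √(9/2) = 0.75 × 2.121 = 1.591.
z_β = 1.591 − 1.645 = -0.054.
Power = Φ(-0.054) = 0.478.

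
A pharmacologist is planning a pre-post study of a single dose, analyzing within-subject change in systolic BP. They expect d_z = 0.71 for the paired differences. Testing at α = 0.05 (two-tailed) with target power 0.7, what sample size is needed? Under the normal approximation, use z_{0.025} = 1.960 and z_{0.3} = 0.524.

For a paired (one-sample on differences) test: n = ((z_{α/2} + z_β) / d)².
z_{α/2} + z_β = 1.960 + 0.524 = 2.484.
n = (2.484 / 0.71)² = 3.499² = 12.24.
Round up.

n = 13 pairs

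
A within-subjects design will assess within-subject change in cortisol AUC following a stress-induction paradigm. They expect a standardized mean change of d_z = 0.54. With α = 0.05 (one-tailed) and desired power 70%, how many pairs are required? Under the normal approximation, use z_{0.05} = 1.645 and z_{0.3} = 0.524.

For a paired (one-sample on differences) test: n = ((z_{α} + z_β) / d)².
z_{α} + z_β = 1.645 + 0.524 = 2.169.
n = (2.169 / 0.54)² = 4.017² = 16.13.
Round up.

n = 17 pairs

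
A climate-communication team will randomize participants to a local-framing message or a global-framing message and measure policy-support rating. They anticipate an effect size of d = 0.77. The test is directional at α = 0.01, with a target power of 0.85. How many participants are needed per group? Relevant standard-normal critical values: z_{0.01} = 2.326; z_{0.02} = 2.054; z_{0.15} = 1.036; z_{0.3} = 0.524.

For two independent groups with equal n: n = 2·((z_{α} + z_β) / d)².
z_{α} + z_β = 2.326 + 1.036 = 3.362.
n = 2 × (3.362 / 0.77)² = 2 × 4.366² = 2 × 19.06 = 38.1.
Round up to the next whole participant.

n = 39 per group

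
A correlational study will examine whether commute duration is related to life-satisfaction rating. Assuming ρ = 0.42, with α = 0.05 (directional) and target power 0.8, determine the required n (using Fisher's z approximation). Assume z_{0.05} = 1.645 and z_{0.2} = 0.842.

n = 34

Fisher's z: C = ½·ln((1+r)/(1−r)) = ½·ln(2.4483) = 0.4477.
n = ((z_{α} + z_β)/C)² + 3.
(1.645 + 0.842) / 0.4477 = 2.487 / 0.4477 = 5.555.
n = 5.555² + 3 = 30.86 + 3 = 33.9.
Round up.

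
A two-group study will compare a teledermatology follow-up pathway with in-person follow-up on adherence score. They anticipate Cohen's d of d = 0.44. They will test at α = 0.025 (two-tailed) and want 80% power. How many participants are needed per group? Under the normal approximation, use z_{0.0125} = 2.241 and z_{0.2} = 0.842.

For two independent groups with equal n: n = 2·((z_{α/2} + z_β) / d)².
z_{α/2} + z_β = 2.241 + 0.842 = 3.083.
n = 2 × (3.083 / 0.44)² = 2 × 7.007² = 2 × 49.10 = 98.2.
Round up to the next whole participant.

n = 99 per group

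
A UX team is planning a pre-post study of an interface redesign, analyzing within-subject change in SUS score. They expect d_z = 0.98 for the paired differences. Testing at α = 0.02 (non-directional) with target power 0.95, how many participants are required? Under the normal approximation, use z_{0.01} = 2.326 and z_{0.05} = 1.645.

For a paired (one-sample on differences) test: n = ((z_{α/2} + z_β) / d)².
z_{α/2} + z_β = 2.326 + 1.645 = 3.971.
n = (3.971 / 0.98)² = 4.052² = 16.42.
Round up.

n = 17 pairs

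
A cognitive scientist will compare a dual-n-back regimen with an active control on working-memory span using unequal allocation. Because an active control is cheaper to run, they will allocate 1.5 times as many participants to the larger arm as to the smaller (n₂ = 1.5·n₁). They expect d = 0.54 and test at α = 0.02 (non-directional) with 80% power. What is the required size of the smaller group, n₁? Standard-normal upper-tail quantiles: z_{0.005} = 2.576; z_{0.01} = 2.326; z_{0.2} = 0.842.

With allocation ratio k = n₂/n₁ = 1.5, Var(x̄₁−x̄₂) = σ²(1/n₁ + 1/(k·n₁)) = σ²·(k+1)/(k·n₁).
So n₁ = (1 + 1/k)·((z_{α/2} + z_β)/d)² = 1.667 × (3.168/0.54)².
n₁ = 1.667 × 34.42 = 57.4.
Round up: n₁ = 58, giving n₂ = 1.5 × 58 = 87.

n₁ = 58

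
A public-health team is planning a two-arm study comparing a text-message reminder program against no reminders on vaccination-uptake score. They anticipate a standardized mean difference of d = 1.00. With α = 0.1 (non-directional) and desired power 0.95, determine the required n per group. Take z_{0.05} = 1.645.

For two independent groups with equal n: n = 2·((z_{α/2} + z_β) / d)².
z_{α/2} + z_β = 1.645 + 1.645 = 3.290.
n = 2 × (3.290 / 1.00)² = 2 × 3.290² = 2 × 10.82 = 21.6.
Round up to the next whole participant.

n = 22 per group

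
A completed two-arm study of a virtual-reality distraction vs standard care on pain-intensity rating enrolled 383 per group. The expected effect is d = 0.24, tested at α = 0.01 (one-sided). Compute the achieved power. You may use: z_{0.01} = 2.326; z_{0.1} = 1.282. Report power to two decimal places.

For two equal groups, power = Φ(d·√(n/2) − z_{α}).
d·√(n/2) = 0.24 × √(383/2) = 0.24 × 13.838 = 3.321.
z_β = 3.321 − 2.326 = 0.995.
Power = Φ(0.995) = 0.840.

power ≈ 0.84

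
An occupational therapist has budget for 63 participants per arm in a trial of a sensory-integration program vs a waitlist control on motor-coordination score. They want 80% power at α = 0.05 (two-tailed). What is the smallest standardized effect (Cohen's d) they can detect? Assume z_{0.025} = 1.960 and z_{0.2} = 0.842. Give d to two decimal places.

d_min ≈ 0.50

For two independent groups of n = 63 each: d_min = (z_{α/2} + z_β)·√(2/n).
z-sum = 1.960 + 0.842 = 2.802.
d_min = 2.802 × √(2/63) = 2.802 × 0.1782 = 0.499.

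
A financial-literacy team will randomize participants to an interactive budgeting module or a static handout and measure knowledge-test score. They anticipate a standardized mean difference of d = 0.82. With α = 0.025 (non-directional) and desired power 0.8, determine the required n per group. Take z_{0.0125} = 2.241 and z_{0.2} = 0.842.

For two independent groups with equal n: n = 2·((z_{α/2} + z_β) / d)².
z_{α/2} + z_β = 2.241 + 0.842 = 3.083.
n = 2 × (3.083 / 0.82)² = 2 × 3.760² = 2 × 14.14 = 28.3.
Round up to the next whole participant.

n = 29 per group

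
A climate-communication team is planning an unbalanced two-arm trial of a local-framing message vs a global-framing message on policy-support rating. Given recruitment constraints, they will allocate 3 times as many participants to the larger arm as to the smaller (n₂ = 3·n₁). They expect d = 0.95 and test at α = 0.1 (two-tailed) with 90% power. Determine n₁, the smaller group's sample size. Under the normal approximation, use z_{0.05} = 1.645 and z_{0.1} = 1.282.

n₁ = 13

With allocation ratio k = n₂/n₁ = 3, Var(x̄₁−x̄₂) = σ²(1/n₁ + 1/(k·n₁)) = σ²·(k+1)/(k·n₁).
So n₁ = (1 + 1/k)·((z_{α/2} + z_β)/d)² = 1.333 × (2.927/0.95)².
n₁ = 1.333 × 9.49 = 12.7.
Round up: n₁ = 13, giving n₂ = 3 × 13 = 39.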